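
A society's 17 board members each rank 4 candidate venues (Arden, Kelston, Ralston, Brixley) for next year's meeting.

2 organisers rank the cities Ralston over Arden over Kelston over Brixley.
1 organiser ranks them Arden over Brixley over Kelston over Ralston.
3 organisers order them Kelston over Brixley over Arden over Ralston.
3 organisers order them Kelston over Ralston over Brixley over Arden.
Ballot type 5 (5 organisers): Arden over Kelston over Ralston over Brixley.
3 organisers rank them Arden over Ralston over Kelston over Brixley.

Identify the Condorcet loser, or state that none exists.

Pairwise majorities:
Arden vs Kelston: Arden wins 11–6.
Arden vs Ralston: Arden wins 12–5.
Arden vs Brixley: Arden wins 11–6.
Kelston vs Ralston: 1+3+3+5 = 12 for Kelston, 5 for Ralston — Kelston by 12–5.
Kelston vs Brixley: Kelston wins 16–1.
Ralston vs Brixley: 2+3+5+3 = 13 for Ralston, 4 for Brixley — Ralston by 13–4.
Brixley loses to every other city — it is the Condorcet loser.

Brixley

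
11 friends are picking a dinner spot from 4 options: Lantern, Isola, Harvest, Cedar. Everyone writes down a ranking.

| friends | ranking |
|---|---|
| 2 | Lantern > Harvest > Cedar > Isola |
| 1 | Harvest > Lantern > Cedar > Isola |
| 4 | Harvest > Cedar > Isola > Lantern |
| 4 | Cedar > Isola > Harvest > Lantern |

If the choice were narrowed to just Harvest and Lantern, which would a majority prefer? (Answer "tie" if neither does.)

Ballots ranking Harvest above Lantern: 1 + 4 + 4 = 9.
Ballots ranking Lantern above Harvest: 11 − 9 = 2.
Harvest wins the head-to-head 9–2.

Harvest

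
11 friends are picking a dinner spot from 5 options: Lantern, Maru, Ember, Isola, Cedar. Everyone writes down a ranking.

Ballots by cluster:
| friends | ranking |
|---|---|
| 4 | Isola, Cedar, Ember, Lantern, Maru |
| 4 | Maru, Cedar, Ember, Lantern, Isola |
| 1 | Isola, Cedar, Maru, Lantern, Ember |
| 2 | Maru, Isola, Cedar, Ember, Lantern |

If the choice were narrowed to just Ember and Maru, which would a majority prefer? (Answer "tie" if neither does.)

Maru

Ballots ranking Ember above Maru: 4.
Ballots ranking Maru above Ember: 11 − 4 = 7.
Maru wins the head-to-head 7–4.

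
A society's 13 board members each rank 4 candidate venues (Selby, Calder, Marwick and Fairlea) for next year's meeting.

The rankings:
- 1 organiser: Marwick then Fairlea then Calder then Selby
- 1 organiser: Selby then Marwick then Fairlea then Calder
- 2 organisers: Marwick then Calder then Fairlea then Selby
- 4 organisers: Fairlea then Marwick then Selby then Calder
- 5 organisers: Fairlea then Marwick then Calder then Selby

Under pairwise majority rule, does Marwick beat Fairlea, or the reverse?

Ballots ranking Marwick above Fairlea: 1 + 1 + 2 = 4.
Ballots ranking Fairlea above Marwick: 13 − 4 = 9.
Fairlea wins the head-to-head 9–4.

Fairlea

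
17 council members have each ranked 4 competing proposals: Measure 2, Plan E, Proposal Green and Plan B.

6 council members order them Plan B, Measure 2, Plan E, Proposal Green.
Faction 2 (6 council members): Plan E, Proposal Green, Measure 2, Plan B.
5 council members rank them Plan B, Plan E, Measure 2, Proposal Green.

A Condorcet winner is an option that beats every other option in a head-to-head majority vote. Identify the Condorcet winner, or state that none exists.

Plan B

Check each pair by majority over 17 ballots:
Measure 2 vs Plan E: Plan E, 11–6.
Measure 2 vs Proposal Green: 11 to 6, Measure 2.
Measure 2 vs Plan B: Plan B, 11–6.
Plan E vs Proposal Green: 17 to 0, Plan E.
Plan E–Plan B: Plan B 11–6.
Proposal Green vs Plan B: 6 to 11, Plan B.
Plan B defeats every rival head-to-head and is the Condorcet winner.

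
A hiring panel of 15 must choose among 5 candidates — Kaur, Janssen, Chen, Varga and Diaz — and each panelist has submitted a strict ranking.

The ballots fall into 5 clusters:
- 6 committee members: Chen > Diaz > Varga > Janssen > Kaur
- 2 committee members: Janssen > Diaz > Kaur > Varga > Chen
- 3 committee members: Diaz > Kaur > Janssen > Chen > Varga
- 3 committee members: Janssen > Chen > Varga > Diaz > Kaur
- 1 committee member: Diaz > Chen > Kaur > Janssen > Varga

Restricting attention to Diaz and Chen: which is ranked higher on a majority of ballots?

Chen

Ballots ranking Diaz above Chen: 2 + 3 + 1 = 6.
Ballots ranking Chen above Diaz: 15 − 6 = 9.
Chen wins the head-to-head 9–6.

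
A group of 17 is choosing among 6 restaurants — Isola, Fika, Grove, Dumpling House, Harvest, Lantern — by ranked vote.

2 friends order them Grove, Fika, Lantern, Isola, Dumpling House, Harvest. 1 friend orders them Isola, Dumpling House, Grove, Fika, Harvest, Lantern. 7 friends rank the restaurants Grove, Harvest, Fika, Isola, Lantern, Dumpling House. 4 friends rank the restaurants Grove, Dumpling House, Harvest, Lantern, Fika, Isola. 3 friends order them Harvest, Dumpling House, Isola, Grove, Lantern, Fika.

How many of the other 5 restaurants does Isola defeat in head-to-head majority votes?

Isola against each rival (17 friends):
Isola vs Fika: Fika, 13–4.
Isola vs Grove: Isola preferred on 1+3 = 4 ballots; Grove wins 13–4.
Isola vs Dumpling House: Isola, 10–7.
Isola vs Harvest: Harvest, 14–3.
Isola vs Lantern: Isola, 11–6.
Isola beats Dumpling House, Lantern; loses to Fika, Grove, Harvest — 2 pairwise wins.

2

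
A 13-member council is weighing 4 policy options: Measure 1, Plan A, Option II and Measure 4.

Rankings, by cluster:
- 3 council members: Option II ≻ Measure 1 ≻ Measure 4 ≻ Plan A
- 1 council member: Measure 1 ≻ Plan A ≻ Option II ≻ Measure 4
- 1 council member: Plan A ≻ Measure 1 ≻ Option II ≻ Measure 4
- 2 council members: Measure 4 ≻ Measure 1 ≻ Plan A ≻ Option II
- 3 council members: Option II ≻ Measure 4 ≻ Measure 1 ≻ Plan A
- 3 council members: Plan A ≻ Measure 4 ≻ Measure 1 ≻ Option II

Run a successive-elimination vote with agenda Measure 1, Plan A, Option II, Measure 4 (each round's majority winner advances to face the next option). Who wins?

Round 1: Measure 1 vs Plan A — 9–4, Measure 1 advances.
Round 2: Measure 1 vs Option II — 7–6, Measure 1 advances.
Round 3: Measure 1 vs Measure 4 — 5–8, Measure 4 advances.
Measure 4 survives the agenda.

Measure 4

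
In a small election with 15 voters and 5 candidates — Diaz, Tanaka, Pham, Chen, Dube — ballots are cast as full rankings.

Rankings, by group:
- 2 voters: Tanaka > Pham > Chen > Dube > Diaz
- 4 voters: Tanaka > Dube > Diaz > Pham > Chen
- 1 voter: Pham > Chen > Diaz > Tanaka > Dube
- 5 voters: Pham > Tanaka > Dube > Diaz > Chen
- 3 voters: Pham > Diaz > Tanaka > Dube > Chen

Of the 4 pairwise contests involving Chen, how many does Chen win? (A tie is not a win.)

0

Chen against each rival (15 voters):
Chen–Diaz: Diaz 12–3.
Chen vs Tanaka: Chen is ranked higher on 1 ballot, Tanaka on 14. Tanaka wins 14–1.
Chen vs Pham: 0 for Chen, 15 for Pham — Pham by 15–0.
Chen vs Dube: Chen preferred on 2+1 = 3 ballots; Dube wins 12–3.
Chen beats no one; loses to Diaz, Tanaka, Pham, Dube — 0 pairwise wins.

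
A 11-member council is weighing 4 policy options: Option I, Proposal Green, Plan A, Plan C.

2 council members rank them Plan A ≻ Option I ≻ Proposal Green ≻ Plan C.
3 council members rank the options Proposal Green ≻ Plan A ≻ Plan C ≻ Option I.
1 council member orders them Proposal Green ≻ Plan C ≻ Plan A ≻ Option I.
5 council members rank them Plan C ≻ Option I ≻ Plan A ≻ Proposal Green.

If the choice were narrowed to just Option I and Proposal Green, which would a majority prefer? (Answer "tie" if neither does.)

Ballots ranking Option I above Proposal Green: 2 + 5 = 7.
Ballots ranking Proposal Green above Option I: 11 − 7 = 4.
Option I wins the head-to-head 7–4.

Option I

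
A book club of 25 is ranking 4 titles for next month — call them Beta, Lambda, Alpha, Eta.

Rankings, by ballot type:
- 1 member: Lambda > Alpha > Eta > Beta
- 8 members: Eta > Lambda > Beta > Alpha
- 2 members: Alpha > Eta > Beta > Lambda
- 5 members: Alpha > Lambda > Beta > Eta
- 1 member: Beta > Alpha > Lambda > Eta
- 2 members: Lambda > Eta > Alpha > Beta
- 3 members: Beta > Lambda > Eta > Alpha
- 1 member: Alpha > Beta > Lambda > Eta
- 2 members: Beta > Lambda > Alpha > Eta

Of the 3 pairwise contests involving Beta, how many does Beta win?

1

Beta against each rival (25 members):
Beta vs Lambda: Lambda, 16–9.
Beta vs Alpha: Beta preferred on 8+1+3+2 = 14 ballots; Beta wins 14–11.
Beta vs Eta: Eta wins 13–12.
Beta beats Alpha; loses to Lambda, Eta — 1 pairwise win.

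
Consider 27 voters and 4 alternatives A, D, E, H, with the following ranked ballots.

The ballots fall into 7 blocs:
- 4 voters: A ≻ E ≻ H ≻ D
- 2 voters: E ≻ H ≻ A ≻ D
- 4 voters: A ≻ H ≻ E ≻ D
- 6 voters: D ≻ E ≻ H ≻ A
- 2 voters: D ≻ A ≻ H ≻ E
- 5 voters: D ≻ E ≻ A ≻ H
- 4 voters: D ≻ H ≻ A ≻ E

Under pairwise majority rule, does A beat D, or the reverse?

Ballots ranking A above D: 4 + 2 + 4 = 10.
Ballots ranking D above A: 27 − 10 = 17.
D wins the head-to-head 17–10.

D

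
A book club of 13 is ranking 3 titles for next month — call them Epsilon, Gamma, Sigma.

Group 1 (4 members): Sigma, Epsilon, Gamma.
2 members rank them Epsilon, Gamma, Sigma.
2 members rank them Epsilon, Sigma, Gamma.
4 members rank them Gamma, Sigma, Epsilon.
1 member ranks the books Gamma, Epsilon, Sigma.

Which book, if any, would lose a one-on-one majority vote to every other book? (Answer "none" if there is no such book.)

Pairwise majorities:
Epsilon vs Gamma: Epsilon preferred on 4+2+2 = 8 ballots; Epsilon wins 8–5.
Epsilon–Sigma: Sigma 8–5.
Gamma vs Sigma: 2+4+1 = 7 for Gamma, 6 for Sigma — Gamma by 7–6.
Each book has at least one pairwise win (Epsilon beats Gamma; Gamma beats Sigma; Sigma beats Epsilon) — no Condorcet loser.

none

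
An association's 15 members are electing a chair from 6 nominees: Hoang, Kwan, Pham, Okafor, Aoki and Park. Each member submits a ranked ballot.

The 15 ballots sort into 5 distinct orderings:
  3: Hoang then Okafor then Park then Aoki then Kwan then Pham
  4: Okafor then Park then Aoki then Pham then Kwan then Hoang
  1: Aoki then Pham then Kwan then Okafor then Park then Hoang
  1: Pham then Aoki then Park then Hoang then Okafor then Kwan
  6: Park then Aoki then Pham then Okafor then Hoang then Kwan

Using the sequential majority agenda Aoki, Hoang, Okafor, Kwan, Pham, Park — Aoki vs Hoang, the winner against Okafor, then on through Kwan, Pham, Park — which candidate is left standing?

Round 1: Aoki vs Hoang — 12–3, Aoki advances.
Round 2: Aoki vs Okafor — 8–7, Aoki advances.
Round 3: Aoki vs Kwan — 15–0, Aoki advances.
Round 4: Aoki vs Pham — 14–1, Aoki advances.
Round 5: Aoki vs Park — 2–13, Park advances.
The agenda winner is Park.

Park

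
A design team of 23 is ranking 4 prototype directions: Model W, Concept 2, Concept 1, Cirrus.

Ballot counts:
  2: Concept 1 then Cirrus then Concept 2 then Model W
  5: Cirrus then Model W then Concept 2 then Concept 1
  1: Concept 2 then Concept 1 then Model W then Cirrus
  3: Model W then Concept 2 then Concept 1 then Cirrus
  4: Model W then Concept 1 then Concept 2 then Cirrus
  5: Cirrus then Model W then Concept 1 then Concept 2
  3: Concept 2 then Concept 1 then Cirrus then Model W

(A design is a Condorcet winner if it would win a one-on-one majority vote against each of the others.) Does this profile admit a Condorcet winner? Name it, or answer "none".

Head-to-head results (23 engineers):
Model W–Concept 2: Model W 17–6.
Model W vs Concept 1: Model W wins 17–6.
Model W–Cirrus: Cirrus 15–8.
Concept 2–Concept 1: Concept 2 12–11.
Concept 2 vs Cirrus: Cirrus wins 12–11.
Concept 1–Cirrus: Concept 1 13–10.
No design is unbeaten: Model W loses to Cirrus; Concept 2 loses to Model W; Concept 1 loses to Model W; Cirrus loses to Concept 1. In particular Model W > Concept 1 > Cirrus > Model W is a majority cycle — no Condorcet winner exists.

none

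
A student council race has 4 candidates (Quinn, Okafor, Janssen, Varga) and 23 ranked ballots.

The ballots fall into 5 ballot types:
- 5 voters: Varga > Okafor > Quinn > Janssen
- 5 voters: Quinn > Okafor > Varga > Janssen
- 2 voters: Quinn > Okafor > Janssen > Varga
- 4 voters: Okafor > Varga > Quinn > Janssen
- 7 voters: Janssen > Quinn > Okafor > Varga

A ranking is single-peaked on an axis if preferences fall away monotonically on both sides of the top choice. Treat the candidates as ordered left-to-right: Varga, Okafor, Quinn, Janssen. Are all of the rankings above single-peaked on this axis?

yes

Axis positions: Varga=1, Okafor=2, Quinn=3, Janssen=4.
Ballot type 1 (peak Varga at position 1): ranking walks positions 1-2-3-4, expanding outward from the peak — single-peaked.
Ballot type 2 (peak Quinn at position 3): ranking walks positions 3-2-1-4, expanding outward from the peak — single-peaked.
Ballot type 3 (peak Quinn at position 3): ranking walks positions 3-2-4-1, expanding outward from the peak — single-peaked.
Ballot type 4 (peak Okafor at position 2): ranking walks positions 2-1-3-4, expanding outward from the peak — single-peaked.
Ballot type 5 (peak Janssen at position 4): ranking walks positions 4-3-2-1, expanding outward from the peak — single-peaked.
Every ranking is single-peaked on this axis.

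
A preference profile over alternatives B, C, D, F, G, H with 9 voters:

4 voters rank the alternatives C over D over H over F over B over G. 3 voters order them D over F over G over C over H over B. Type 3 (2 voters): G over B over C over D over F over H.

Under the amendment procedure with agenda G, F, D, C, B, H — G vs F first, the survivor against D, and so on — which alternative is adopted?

Round 1: G vs F — 2–7, F advances.
Round 2: F vs D — 0–9, D advances.
Round 3: D vs C — 3–6, C advances.
Round 4: C vs B — 7–2, C advances.
Round 5: C vs H — 9–0, C advances.
C survives the agenda.

C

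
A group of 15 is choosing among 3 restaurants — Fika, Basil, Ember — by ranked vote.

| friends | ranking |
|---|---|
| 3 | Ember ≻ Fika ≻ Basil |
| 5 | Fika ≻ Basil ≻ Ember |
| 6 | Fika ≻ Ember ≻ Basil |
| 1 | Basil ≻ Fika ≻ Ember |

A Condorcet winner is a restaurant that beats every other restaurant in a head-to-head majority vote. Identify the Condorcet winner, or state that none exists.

Fika

Head-to-head results (15 friends):
Fika vs Basil: Fika, 14–1.
Fika vs Ember: Fika is ranked higher on 5+6+1 = 12 ballots, Ember on 3. Fika wins 12–3.
Basil vs Ember: Basil preferred on 5+1 = 6 ballots; Ember wins 9–6.
Fika wins every pairwise contest, so Fika is the Condorcet winner.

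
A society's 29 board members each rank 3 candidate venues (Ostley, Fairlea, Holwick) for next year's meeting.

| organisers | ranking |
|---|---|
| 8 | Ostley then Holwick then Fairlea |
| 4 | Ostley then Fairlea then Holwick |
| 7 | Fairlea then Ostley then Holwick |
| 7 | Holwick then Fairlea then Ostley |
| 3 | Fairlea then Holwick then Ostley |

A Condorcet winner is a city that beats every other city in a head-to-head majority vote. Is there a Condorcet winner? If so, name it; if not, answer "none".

Head-to-head results (29 organisers):
Ostley vs Fairlea: Ostley preferred on 8+4 = 12 ballots; Fairlea wins 17–12.
Ostley vs Holwick: 8+4+7 = 19 for Ostley, 10 for Holwick — Ostley by 19–10.
Fairlea vs Holwick: 14 to 15, Holwick.
No city is unbeaten: Ostley loses to Fairlea; Fairlea loses to Holwick; Holwick loses to Ostley. In particular Ostley > Holwick > Fairlea > Ostley is a majority cycle — no Condorcet winner exists.

none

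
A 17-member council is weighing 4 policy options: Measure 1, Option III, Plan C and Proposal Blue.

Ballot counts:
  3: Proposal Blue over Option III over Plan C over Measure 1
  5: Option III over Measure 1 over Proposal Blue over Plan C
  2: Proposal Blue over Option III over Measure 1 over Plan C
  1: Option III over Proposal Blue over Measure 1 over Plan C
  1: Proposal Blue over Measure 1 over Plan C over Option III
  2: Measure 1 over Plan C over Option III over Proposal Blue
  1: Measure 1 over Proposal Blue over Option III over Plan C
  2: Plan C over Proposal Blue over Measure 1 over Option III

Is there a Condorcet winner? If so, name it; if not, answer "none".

Check each pair by majority over 17 ballots:
Measure 1–Option III: Option III 11–6.
Measure 1 vs Plan C: Measure 1 wins 12–5.
Measure 1 vs Proposal Blue: Proposal Blue, 9–8.
Option III vs Plan C: Option III, 12–5.
Option III vs Proposal Blue: Proposal Blue, 9–8.
Plan C vs Proposal Blue: Proposal Blue wins 13–4.
Proposal Blue wins every pairwise contest, so Proposal Blue is the Condorcet winner.

Proposal Blue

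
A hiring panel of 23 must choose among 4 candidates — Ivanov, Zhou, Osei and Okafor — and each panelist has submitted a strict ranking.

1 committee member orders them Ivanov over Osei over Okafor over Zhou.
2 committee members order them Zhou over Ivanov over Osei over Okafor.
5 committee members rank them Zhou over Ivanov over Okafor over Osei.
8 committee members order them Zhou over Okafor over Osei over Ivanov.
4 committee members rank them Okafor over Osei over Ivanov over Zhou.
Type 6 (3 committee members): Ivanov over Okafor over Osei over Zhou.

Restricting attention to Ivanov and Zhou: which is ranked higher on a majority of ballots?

Ballots ranking Ivanov above Zhou: 1 + 4 + 3 = 8.
Ballots ranking Zhou above Ivanov: 23 − 8 = 15.
Zhou wins the head-to-head 15–8.

Zhou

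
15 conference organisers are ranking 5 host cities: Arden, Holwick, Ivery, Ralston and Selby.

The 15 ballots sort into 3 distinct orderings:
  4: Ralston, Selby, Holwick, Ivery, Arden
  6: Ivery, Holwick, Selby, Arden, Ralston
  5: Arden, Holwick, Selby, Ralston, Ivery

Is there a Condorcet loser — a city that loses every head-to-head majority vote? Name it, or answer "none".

Head-to-head results (15 organisers):
Arden–Holwick: Holwick 10–5.
Arden vs Ivery: Arden is ranked higher on 5 ballots, Ivery on 10. Ivery wins 10–5.
Arden vs Ralston: Arden wins 11–4.
Arden vs Selby: Selby, 10–5.
Holwick vs Ivery: Holwick wins 9–6.
Holwick–Ralston: Holwick 11–4.
Holwick vs Selby: Holwick preferred on 6+5 = 11 ballots; Holwick wins 11–4.
Ivery vs Ralston: Ralston wins 9–6.
Ivery vs Selby: 6 to 9, Selby.
Ralston–Selby: Selby 11–4.
Every city wins at least one matchup (Arden beats Ralston; Holwick beats Arden; Ivery beats Arden; Ralston beats Ivery; Selby beats Arden), so there is no Condorcet loser.

none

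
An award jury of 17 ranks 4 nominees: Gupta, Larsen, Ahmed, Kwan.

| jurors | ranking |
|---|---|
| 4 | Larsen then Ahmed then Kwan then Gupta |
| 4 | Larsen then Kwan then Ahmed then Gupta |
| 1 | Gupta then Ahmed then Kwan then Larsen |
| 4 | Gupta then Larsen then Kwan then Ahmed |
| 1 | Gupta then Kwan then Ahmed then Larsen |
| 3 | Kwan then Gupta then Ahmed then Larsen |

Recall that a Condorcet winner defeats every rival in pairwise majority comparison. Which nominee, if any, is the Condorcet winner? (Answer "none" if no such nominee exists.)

Head-to-head results (17 jurors):
Gupta vs Larsen: Gupta, 9–8.
Gupta vs Ahmed: Gupta, 9–8.
Gupta vs Kwan: Kwan wins 11–6.
Larsen vs Ahmed: Larsen wins 12–5.
Larsen vs Kwan: Larsen wins 12–5.
Ahmed vs Kwan: Kwan, 12–5.
Each nominee drops at least one matchup (Gupta loses to Kwan; Larsen loses to Gupta; Ahmed loses to Gupta; Kwan loses to Larsen); the cycle Gupta > Larsen > Kwan > Gupta rules out a Condorcet winner.

none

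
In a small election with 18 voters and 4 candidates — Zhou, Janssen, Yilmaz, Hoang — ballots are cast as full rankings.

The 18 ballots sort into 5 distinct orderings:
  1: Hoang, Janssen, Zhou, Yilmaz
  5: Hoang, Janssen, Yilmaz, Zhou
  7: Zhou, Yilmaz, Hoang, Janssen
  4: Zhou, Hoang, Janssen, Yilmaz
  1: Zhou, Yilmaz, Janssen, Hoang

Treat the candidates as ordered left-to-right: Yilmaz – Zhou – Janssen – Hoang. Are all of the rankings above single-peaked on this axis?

Axis positions: Yilmaz=1, Zhou=2, Janssen=3, Hoang=4.
Ballot type 1 (peak Hoang at position 4): ranking walks positions 4-3-2-1, expanding outward from the peak — single-peaked.
Ballot type 2: ranking walks positions 4-3-1-2; Yilmaz is ranked above Zhou even though Zhou lies between Yilmaz and the peak Hoang on the axis — preferences dip and rise again. Not single-peaked.
Ballot type 3: ranking walks positions 2-1-4-3; Hoang is ranked above Janssen even though Janssen lies between Hoang and the peak Zhou on the axis — preferences dip and rise again. Not single-peaked.
Ballot type 4: ranking walks positions 2-4-3-1; Hoang is ranked above Janssen even though Janssen lies between Hoang and the peak Zhou on the axis — preferences dip and rise again. Not single-peaked.
Ballot type 5 (peak Zhou at position 2): ranking walks positions 2-1-3-4, expanding outward from the peak — single-peaked.
Ballot type 2 violates single-peakedness, so the profile is not single-peaked on this axis.

no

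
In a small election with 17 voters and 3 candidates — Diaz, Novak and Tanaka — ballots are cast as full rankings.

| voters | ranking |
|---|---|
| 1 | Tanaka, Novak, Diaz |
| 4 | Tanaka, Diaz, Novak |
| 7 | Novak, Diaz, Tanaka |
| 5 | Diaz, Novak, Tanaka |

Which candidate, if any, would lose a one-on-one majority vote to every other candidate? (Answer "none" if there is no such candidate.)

Head-to-head results (17 voters):
Diaz vs Novak: 9 to 8, Diaz.
Diaz vs Tanaka: Diaz, 12–5.
Novak vs Tanaka: 7+5 = 12 for Novak, 5 for Tanaka — Novak by 12–5.
Tanaka loses to every other candidate — it is the Condorcet loser.

Tanaka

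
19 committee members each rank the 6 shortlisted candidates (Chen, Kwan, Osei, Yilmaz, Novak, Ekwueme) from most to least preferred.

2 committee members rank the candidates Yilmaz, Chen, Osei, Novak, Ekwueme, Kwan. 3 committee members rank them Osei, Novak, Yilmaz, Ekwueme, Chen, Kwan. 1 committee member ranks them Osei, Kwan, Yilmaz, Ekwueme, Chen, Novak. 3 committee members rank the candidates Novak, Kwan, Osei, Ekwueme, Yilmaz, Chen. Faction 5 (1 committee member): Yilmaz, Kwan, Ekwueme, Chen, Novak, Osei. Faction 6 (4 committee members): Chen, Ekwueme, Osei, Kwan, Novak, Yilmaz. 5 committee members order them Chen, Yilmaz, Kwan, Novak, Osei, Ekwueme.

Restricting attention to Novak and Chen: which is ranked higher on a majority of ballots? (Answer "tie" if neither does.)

Chen

Ballots ranking Novak above Chen: 3 + 3 = 6.
Ballots ranking Chen above Novak: 19 − 6 = 13.
Chen wins the head-to-head 13–6.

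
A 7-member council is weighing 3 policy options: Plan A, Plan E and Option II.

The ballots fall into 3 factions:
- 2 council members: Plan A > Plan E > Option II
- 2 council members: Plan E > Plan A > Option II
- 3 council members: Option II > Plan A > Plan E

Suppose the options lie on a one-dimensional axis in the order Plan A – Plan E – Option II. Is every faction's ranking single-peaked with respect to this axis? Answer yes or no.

no

Axis positions: Plan A=1, Plan E=2, Option II=3.
Faction 1 (peak Plan A at position 1): ranking walks positions 1-2-3, expanding outward from the peak — single-peaked.
Faction 2 (peak Plan E at position 2): ranking walks positions 2-1-3, expanding outward from the peak — single-peaked.
Faction 3: ranking walks positions 3-1-2; Plan A is ranked above Plan E even though Plan E lies between Plan A and the peak Option II on the axis — preferences dip and rise again. Not single-peaked.
Faction 3 violates single-peakedness, so the profile is not single-peaked on this axis.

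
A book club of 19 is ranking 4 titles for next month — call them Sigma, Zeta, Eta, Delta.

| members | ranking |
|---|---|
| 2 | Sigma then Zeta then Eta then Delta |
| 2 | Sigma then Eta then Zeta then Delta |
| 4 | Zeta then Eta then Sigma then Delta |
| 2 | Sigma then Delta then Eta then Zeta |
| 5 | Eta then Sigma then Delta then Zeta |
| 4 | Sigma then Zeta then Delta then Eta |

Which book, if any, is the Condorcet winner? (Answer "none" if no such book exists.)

Pairwise majorities:
Sigma vs Zeta: 15 to 4, Sigma.
Sigma vs Eta: 2+2+2+4 = 10 for Sigma, 9 for Eta — Sigma by 10–9.
Sigma vs Delta: 2+2+4+2+5+4 = 19 for Sigma, 0 for Delta — Sigma by 19–0.
Zeta vs Eta: 10 to 9, Zeta.
Zeta vs Delta: 2+2+4+4 = 12 for Zeta, 7 for Delta — Zeta by 12–7.
Eta vs Delta: 2+2+4+5 = 13 for Eta, 6 for Delta — Eta by 13–6.
Sigma defeats every rival head-to-head and is the Condorcet winner.

Sigma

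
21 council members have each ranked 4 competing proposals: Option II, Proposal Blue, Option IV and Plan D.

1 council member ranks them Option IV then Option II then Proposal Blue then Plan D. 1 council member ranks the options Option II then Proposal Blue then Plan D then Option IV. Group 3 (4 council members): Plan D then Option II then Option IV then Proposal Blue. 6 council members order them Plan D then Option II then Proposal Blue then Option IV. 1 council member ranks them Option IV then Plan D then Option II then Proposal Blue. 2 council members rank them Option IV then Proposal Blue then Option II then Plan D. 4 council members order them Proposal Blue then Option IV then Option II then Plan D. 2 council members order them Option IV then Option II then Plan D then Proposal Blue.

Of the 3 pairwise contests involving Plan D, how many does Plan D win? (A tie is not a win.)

3

Plan D against each rival (21 council members):
Plan D vs Option II: 4+6+1 = 11 for Plan D, 10 for Option II — Plan D by 11–10.
Plan D–Proposal Blue: Plan D 13–8.
Plan D vs Option IV: 11 to 10, Plan D.
Plan D beats Option II, Proposal Blue, Option IV — 3 pairwise wins.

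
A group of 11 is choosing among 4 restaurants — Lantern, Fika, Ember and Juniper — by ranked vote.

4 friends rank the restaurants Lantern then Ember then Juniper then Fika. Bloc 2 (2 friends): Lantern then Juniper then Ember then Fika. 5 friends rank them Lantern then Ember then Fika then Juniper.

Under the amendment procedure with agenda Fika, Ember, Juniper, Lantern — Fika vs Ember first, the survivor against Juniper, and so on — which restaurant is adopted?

Round 1: Fika vs Ember — 0–11, Ember advances.
Round 2: Ember vs Juniper — 9–2, Ember advances.
Round 3: Ember vs Lantern — 0–11, Lantern advances.
The agenda winner is Lantern.

Lantern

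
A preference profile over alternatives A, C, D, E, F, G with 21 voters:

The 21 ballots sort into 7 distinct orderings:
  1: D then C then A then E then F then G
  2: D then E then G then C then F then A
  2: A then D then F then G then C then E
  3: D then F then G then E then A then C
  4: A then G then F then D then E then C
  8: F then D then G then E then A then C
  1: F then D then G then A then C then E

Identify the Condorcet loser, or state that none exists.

C

Pairwise majorities:
A vs C: A is ranked higher on 2+3+4+8+1 = 18 ballots, C on 3. A wins 18–3.
A vs D: A is ranked higher on 2+4 = 6 ballots, D on 15. D wins 15–6.
A vs E: E wins 13–8.
A vs F: A preferred on 1+2+4 = 7 ballots; F wins 14–7.
A–G: G 14–7.
C–D: D 21–0.
C vs E: 4 to 17, E.
C vs F: 3 to 18, F.
C vs G: 1 to 20, G.
D vs E: D wins 21–0.
D vs F: F wins 13–8.
D vs G: D, 17–4.
E vs F: 3 to 18, F.
E vs G: G wins 18–3.
F vs G: F preferred on 1+2+3+8+1 = 15 ballots; F wins 15–6.
Only C has no wins; C is the Condorcet loser.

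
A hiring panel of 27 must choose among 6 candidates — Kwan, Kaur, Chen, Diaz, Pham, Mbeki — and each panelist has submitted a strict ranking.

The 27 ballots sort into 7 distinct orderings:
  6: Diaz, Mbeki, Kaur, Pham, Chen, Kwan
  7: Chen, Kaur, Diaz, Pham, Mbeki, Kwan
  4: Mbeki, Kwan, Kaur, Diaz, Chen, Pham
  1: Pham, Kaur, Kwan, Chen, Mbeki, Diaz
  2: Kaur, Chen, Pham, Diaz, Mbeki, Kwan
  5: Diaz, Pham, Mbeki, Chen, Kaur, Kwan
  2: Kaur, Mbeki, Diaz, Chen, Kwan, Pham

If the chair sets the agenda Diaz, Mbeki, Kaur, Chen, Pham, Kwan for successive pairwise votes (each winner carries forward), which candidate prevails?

Kaur

Round 1: Diaz vs Mbeki — 20–7, Diaz advances.
Round 2: Diaz vs Kaur — 11–16, Kaur advances.
Round 3: Kaur vs Chen — 15–12, Kaur advances.
Round 4: Kaur vs Pham — 21–6, Kaur advances.
Round 5: Kaur vs Kwan — 23–4, Kaur advances.
Kaur survives the agenda.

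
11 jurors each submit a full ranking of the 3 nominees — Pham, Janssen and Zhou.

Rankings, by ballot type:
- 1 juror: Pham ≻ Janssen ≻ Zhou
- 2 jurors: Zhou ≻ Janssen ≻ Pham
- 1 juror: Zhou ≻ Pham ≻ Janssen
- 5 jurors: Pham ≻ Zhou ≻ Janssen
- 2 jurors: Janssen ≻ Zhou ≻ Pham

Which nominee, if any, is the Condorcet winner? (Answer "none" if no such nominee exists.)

Head-to-head results (11 jurors):
Pham–Janssen: Pham 7–4.
Pham vs Zhou: Pham, 6–5.
Janssen vs Zhou: Zhou wins 8–3.
Pham defeats every rival head-to-head and is the Condorcet winner.

Pham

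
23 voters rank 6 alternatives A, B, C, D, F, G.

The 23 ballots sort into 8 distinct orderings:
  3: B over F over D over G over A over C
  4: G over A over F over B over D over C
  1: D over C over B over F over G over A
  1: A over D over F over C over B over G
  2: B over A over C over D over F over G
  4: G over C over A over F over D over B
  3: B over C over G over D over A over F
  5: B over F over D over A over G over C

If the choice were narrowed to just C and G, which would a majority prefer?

G

Ballots ranking C above G: 1 + 1 + 2 + 3 = 7.
Ballots ranking G above C: 23 − 7 = 16.
G wins the head-to-head 16–7.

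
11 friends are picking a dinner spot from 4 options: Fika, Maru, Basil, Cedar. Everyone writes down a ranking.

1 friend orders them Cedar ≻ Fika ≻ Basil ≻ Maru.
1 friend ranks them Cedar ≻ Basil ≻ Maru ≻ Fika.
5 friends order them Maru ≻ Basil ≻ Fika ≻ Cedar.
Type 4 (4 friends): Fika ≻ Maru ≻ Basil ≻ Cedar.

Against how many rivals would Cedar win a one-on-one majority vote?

Cedar against each rival (11 friends):
Cedar vs Fika: 1+1 = 2 for Cedar, 9 for Fika — Fika by 9–2.
Cedar vs Maru: Cedar preferred on 1+1 = 2 ballots; Maru wins 9–2.
Cedar–Basil: Basil 9–2.
Cedar beats no one; loses to Fika, Maru, Basil — 0 pairwise wins.

0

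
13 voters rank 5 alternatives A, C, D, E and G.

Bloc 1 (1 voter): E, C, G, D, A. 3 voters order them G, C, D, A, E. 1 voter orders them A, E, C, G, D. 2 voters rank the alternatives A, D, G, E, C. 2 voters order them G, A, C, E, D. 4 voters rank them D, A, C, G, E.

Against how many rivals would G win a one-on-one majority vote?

G against each rival (13 voters):
G vs A: G is ranked higher on 1+3+2 = 6 ballots, A on 7. A wins 7–6.
G vs C: G wins 7–6.
G vs D: G wins 7–6.
G vs E: G, 11–2.
G beats C, D, E; loses to A — 3 pairwise wins.

3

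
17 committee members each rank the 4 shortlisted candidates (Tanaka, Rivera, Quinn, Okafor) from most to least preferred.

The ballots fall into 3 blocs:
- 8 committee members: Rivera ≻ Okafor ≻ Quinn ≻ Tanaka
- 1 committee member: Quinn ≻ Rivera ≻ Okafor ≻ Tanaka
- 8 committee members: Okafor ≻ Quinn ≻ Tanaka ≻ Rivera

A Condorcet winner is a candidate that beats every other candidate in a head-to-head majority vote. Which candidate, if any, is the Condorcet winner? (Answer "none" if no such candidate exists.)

Check each pair by majority over 17 ballots:
Tanaka vs Rivera: Tanaka preferred on 8 ballots; Rivera wins 9–8.
Tanaka vs Quinn: Tanaka preferred on 0 ballots; Quinn wins 17–0.
Tanaka vs Okafor: 0 for Tanaka, 17 for Okafor — Okafor by 17–0.
Rivera vs Quinn: Rivera is ranked higher on 8 ballots, Quinn on 9. Quinn wins 9–8.
Rivera vs Okafor: 8+1 = 9 for Rivera, 8 for Okafor — Rivera by 9–8.
Quinn vs Okafor: Quinn is ranked higher on 1 ballot, Okafor on 16. Okafor wins 16–1.
Each candidate drops at least one matchup (Tanaka loses to Rivera; Rivera loses to Quinn; Quinn loses to Okafor; Okafor loses to Rivera); the cycle Rivera > Okafor > Quinn > Rivera rules out a Condorcet winner.

none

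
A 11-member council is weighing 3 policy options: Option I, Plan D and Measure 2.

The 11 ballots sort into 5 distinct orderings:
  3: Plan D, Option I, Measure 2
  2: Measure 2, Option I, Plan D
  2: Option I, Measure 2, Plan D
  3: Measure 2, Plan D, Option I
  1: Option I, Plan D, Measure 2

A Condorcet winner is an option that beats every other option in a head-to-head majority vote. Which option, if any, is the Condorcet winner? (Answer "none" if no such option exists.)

Check each pair by majority over 11 ballots:
Option I vs Plan D: 5 to 6, Plan D.
Option I vs Measure 2: 3+2+1 = 6 for Option I, 5 for Measure 2 — Option I by 6–5.
Plan D vs Measure 2: Plan D is ranked higher on 3+1 = 4 ballots, Measure 2 on 7. Measure 2 wins 7–4.
Each option drops at least one matchup (Option I loses to Plan D; Plan D loses to Measure 2; Measure 2 loses to Option I); the cycle Option I → Measure 2 → Plan D → Option I rules out a Condorcet winner.

none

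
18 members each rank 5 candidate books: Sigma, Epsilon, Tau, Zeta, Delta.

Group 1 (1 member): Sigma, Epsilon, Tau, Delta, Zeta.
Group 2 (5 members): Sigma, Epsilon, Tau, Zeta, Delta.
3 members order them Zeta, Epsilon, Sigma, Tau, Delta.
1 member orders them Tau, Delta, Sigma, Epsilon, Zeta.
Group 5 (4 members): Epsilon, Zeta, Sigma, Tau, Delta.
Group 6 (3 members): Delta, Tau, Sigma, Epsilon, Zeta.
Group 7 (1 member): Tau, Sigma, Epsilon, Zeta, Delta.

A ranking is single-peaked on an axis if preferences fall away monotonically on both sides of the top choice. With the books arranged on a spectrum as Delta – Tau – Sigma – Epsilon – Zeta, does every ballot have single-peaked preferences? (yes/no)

Axis positions: Delta=1, Tau=2, Sigma=3, Epsilon=4, Zeta=5.
Group 1 (peak Sigma at position 3): ranking walks positions 3-4-2-1-5, expanding outward from the peak — single-peaked.
Group 2 (peak Sigma at position 3): ranking walks positions 3-4-2-5-1, expanding outward from the peak — single-peaked.
Group 3 (peak Zeta at position 5): ranking walks positions 5-4-3-2-1, expanding outward from the peak — single-peaked.
Group 4 (peak Tau at position 2): ranking walks positions 2-1-3-4-5, expanding outward from the peak — single-peaked.
Group 5 (peak Epsilon at position 4): ranking walks positions 4-5-3-2-1, expanding outward from the peak — single-peaked.
Group 6 (peak Delta at position 1): ranking walks positions 1-2-3-4-5, expanding outward from the peak — single-peaked.
Group 7 (peak Tau at position 2): ranking walks positions 2-3-4-5-1, expanding outward from the peak — single-peaked.
Every ranking is single-peaked on this axis.

yes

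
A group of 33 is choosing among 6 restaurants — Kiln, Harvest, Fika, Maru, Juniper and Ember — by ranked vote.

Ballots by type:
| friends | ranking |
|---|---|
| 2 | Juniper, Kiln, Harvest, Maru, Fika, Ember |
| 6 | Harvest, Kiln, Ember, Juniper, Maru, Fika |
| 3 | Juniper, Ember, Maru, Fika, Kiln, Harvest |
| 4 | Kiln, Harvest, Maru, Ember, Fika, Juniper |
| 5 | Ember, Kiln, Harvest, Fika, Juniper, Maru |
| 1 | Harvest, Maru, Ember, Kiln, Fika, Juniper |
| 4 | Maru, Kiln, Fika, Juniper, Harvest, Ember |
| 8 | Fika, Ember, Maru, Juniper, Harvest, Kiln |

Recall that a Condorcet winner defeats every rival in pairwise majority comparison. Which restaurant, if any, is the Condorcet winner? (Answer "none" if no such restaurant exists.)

none

Check each pair by majority over 33 ballots:
Kiln vs Harvest: Kiln wins 18–15.
Kiln vs Fika: Kiln wins 22–11.
Kiln–Maru: Kiln 17–16.
Kiln–Juniper: Kiln 20–13.
Kiln vs Ember: Ember, 17–16.
Harvest–Fika: Harvest 18–15.
Harvest vs Maru: Harvest wins 18–15.
Harvest vs Juniper: Juniper, 17–16.
Harvest vs Ember: Harvest, 17–16.
Fika vs Maru: Maru, 20–13.
Fika–Juniper: Fika 22–11.
Fika vs Ember: Ember, 19–14.
Maru vs Juniper: Maru, 17–16.
Maru–Ember: Ember 22–11.
Juniper vs Ember: Ember wins 24–9.
Each restaurant drops at least one matchup (Kiln loses to Ember; Harvest loses to Kiln; Fika loses to Kiln; Maru loses to Kiln; Juniper loses to Kiln; Ember loses to Harvest); the cycle Kiln beats Harvest beats Ember beats Kiln rules out a Condorcet winner.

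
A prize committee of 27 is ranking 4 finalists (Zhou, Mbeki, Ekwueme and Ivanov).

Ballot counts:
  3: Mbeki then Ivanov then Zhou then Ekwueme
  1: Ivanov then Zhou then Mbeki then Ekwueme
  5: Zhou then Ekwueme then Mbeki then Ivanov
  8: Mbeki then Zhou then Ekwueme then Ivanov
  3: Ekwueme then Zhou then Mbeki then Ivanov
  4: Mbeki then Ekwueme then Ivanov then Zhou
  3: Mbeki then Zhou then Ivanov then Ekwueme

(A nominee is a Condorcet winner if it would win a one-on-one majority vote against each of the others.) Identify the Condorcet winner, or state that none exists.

Mbeki

Head-to-head results (27 jurors):
Zhou vs Mbeki: Mbeki wins 18–9.
Zhou vs Ekwueme: Zhou wins 20–7.
Zhou vs Ivanov: Zhou, 19–8.
Mbeki vs Ekwueme: Mbeki wins 19–8.
Mbeki vs Ivanov: Mbeki, 26–1.
Ekwueme–Ivanov: Ekwueme 20–7.
Only Mbeki has no losses; Mbeki is the Condorcet winner.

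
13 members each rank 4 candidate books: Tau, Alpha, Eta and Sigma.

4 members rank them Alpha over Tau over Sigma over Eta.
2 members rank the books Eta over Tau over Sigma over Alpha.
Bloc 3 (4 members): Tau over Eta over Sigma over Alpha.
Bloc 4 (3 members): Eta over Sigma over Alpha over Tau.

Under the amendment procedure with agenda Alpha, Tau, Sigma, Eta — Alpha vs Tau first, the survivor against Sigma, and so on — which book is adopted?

Eta

Round 1: Alpha vs Tau — 7–6, Alpha advances.
Round 2: Alpha vs Sigma — 4–9, Sigma advances.
Round 3: Sigma vs Eta — 4–9, Eta advances.
The agenda winner is Eta.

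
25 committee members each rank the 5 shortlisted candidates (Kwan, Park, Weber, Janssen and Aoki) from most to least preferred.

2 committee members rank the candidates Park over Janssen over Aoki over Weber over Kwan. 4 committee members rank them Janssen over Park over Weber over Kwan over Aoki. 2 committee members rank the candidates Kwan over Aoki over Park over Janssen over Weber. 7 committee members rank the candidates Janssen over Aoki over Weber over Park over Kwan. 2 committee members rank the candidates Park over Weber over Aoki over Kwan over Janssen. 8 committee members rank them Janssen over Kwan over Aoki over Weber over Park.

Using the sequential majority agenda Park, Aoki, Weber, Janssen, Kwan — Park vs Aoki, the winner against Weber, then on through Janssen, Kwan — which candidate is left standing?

Janssen

Round 1: Park vs Aoki — 8–17, Aoki advances.
Round 2: Aoki vs Weber — 19–6, Aoki advances.
Round 3: Aoki vs Janssen — 4–21, Janssen advances.
Round 4: Janssen vs Kwan — 21–4, Janssen advances.
Janssen survives the agenda.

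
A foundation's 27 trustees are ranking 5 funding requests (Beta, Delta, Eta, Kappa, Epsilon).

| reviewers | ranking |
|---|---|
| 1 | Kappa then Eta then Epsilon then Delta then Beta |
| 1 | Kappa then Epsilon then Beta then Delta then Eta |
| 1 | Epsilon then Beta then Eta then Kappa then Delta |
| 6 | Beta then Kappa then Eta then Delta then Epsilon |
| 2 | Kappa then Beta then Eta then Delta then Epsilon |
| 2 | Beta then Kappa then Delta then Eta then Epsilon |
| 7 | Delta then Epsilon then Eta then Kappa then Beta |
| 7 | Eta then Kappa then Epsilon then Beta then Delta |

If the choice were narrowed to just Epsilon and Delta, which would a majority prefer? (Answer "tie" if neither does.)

Ballots ranking Epsilon above Delta: 1 + 1 + 1 + 7 = 10.
Ballots ranking Delta above Epsilon: 27 − 10 = 17.
Delta wins the head-to-head 17–10.

Delta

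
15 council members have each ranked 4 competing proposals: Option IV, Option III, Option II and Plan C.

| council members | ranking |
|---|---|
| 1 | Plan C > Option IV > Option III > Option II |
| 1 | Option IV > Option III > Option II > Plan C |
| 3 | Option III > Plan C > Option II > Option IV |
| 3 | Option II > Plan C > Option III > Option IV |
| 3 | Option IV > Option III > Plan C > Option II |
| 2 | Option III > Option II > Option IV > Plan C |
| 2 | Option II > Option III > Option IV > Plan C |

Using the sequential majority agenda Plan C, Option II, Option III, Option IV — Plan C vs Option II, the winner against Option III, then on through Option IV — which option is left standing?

Round 1: Plan C vs Option II — 7–8, Option II advances.
Round 2: Option II vs Option III — 5–10, Option III advances.
Round 3: Option III vs Option IV — 10–5, Option III advances.
Option III survives the agenda.

Option III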